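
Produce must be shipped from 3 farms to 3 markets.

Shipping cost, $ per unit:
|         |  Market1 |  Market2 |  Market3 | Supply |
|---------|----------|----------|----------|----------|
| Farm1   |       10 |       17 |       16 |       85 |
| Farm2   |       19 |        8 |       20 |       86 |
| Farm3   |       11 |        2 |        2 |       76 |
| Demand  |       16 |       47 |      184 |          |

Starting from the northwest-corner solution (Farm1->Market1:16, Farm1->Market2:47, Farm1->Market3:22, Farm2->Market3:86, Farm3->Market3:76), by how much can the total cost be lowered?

611

Current plan cost = 16·10 + 47·17 + 22·16 + 86·20 + 76·2 = $3183.
Optimal plan:
  Farm1 to Market1: 16 × $10 = $160
  Farm1 to Market3: 69 × $16 = $1104
  Farm2 to Market2: 47 × $8 = $376
  Farm2 to Market3: 39 × $20 = $780
  Farm3 to Market3: 76 × $2 = $152
Optimal cost = $2572.
Saving = 3183 − 2572 = $611.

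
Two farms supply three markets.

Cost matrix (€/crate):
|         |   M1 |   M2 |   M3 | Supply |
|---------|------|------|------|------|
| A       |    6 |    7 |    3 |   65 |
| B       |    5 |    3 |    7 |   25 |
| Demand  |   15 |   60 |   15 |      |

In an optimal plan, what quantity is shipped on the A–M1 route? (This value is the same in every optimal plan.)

15

The minimum-cost plan:
  A–M1: 15 × €6 = €90
  A–M2: 35 × €7 = €245
  A–M3: 15 × €3 = €45
  B–M2: 25 × €3 = €75
Total cost = €455.
So A→M1 carries 15 crates.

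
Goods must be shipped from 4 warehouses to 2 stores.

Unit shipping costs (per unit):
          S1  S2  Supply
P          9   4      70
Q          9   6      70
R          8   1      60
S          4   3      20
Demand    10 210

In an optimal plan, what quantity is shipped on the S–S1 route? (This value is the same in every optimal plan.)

10

Solving gives:
  P to S2: 70 × 4 = 280
  Q to S2: 70 × 6 = 420
  R to S2: 60 × 1 = 60
  S to S1: 10 × 4 = 40
  S to S2: 10 × 3 = 30
Total cost = 830.
So S→S1 carries 10 units.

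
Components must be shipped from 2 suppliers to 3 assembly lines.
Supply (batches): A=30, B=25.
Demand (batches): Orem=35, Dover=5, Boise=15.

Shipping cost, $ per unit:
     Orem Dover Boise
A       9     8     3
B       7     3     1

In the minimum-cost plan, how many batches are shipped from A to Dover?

0

Optimal shipments:
  A–Orem: 15 × $9 = $135
  A–Boise: 15 × $3 = $45
  B–Orem: 20 × $7 = $140
  B–Dover: 5 × $3 = $15
Total cost = $335.
The route A→Dover is not used.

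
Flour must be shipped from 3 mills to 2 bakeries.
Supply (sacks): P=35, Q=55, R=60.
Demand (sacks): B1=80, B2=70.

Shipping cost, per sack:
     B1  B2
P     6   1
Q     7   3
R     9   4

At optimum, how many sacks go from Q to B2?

The minimum-cost plan:
  P->B1: 25 × 6 = 150
  P->B2: 10 × 1 = 10
  Q->B1: 55 × 7 = 385
  R->B2: 60 × 4 = 240
Total cost = 785.
The route Q→B2 is not used.

0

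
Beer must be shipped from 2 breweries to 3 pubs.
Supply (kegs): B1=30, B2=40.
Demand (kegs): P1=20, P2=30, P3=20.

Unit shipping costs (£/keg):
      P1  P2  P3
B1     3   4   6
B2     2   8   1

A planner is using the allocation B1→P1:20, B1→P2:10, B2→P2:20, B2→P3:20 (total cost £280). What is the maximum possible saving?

100

Current plan cost = 20·3 + 10·4 + 20·8 + 20·1 = £280.
Optimal plan:
  B1 to P2: 30 × £4 = £120
  B2 to P1: 20 × £2 = £40
  B2 to P3: 20 × £1 = £20
Optimal cost = £180.
Saving = 280 − 180 = £100.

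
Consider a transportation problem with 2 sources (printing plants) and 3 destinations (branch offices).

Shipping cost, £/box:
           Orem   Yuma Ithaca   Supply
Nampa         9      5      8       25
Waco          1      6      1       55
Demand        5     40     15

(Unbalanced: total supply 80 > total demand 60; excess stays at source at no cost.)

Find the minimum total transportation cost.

Optimal allocation:
  Nampa→Yuma: 25 × £5 = £125
  Waco→Orem: 5 × £1 = £5
  Waco→Yuma: 15 × £6 = £90
  Waco→Ithaca: 15 × £1 = £15
Total = 125 + 5 + 90 + 15 = £235.

235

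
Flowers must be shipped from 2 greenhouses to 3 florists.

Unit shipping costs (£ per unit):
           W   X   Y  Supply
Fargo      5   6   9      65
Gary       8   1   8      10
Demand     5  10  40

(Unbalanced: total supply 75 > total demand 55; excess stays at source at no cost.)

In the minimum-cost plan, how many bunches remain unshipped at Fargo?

An optimal plan:
  Fargo->W: 5 × £5 = £25
  Fargo->Y: 40 × £9 = £360
  Gary->X: 10 × £1 = £10
Total cost = £395.
Fargo ships 45 of its 65, leaving 20.

20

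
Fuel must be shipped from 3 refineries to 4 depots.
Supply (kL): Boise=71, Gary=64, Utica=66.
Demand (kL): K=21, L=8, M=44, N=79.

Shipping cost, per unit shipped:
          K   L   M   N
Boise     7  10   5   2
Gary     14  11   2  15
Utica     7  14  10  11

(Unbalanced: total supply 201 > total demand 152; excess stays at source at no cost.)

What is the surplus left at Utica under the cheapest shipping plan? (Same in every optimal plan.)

An optimal plan:
  Boise to N: 71 kL
  Gary to L: 8 kL
  Gary to M: 44 kL
  Utica to K: 21 kL
  Utica to N: 8 kL
Total cost = 553.
Utica ships 29 of its 66, leaving 37.

37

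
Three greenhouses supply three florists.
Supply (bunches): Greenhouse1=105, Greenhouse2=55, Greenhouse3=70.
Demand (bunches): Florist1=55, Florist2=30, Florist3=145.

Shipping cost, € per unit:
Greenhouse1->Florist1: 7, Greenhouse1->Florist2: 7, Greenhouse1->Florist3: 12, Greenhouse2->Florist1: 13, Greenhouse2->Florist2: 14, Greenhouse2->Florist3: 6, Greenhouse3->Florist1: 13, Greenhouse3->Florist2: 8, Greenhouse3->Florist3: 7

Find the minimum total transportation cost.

1655

An optimal shipping plan:
  Greenhouse1→Florist1: 55 × €7 = €385
  Greenhouse1→Florist2: 30 × €7 = €210
  Greenhouse1→Florist3: 20 × €12 = €240
  Greenhouse2→Florist3: 55 × €6 = €330
  Greenhouse3→Florist3: 70 × €7 = €490
Total = 385 + 210 + 240 + 330 + 490 = €1655.
(Supply check: Greenhouse1 ships 105; Greenhouse2 ships 55; Greenhouse3 ships 70.)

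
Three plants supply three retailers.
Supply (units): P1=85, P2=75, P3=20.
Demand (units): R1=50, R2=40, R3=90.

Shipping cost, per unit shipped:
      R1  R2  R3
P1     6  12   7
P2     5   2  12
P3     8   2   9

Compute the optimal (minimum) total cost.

A cheapest plan:
  P1 to R3: 85 × 7 = 595
  P2 to R1: 50 × 5 = 250
  P2 to R2: 25 × 2 = 50
  P3 to R2: 15 × 2 = 30
  P3 to R3: 5 × 9 = 45
Total = 595 + 250 + 50 + 30 + 45 = 970.
(Supply check: P1 ships 85; P2 ships 75; P3 ships 20.)

970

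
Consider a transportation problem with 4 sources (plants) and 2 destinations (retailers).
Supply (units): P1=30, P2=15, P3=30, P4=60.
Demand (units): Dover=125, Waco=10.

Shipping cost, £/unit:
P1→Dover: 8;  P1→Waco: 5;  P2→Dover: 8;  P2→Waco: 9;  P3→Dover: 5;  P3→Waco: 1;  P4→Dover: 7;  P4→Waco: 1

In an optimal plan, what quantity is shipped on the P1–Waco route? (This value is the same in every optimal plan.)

0

Optimal shipments:
  P1–Dover: 30 × £8 = £240
  P2–Dover: 15 × £8 = £120
  P3–Dover: 30 × £5 = £150
  P4–Dover: 50 × £7 = £350
  P4–Waco: 10 × £1 = £10
Total cost = £870.
The route P1→Waco is not used.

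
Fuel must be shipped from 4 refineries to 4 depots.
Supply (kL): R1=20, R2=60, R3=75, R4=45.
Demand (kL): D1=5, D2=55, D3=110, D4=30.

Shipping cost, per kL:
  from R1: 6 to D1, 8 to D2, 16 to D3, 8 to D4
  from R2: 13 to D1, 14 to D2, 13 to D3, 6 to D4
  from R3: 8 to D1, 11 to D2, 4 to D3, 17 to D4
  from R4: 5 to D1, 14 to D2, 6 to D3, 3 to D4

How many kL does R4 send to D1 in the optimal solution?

Optimal shipments:
  R1–D2: 20 kL
  R2–D2: 35 kL
  R2–D4: 25 kL
  R3–D3: 75 kL
  R4–D1: 5 kL
  R4–D3: 35 kL
  R4–D4: 5 kL
Total cost = 1350.
So R4→D1 carries 5 kL.

5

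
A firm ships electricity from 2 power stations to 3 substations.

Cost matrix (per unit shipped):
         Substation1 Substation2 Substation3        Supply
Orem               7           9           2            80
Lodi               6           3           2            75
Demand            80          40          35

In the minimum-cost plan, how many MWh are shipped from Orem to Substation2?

Solving gives:
  Orem to Substation1: 45 × 7 = 315
  Orem to Substation3: 35 × 2 = 70
  Lodi to Substation1: 35 × 6 = 210
  Lodi to Substation2: 40 × 3 = 120
Total cost = 715.
The route Orem→Substation2 is not used.

0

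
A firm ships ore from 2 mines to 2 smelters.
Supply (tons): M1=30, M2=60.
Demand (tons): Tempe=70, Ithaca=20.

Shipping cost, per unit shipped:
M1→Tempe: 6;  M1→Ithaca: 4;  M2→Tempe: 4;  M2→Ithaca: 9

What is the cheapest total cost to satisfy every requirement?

One minimum-cost allocation:
  M1–Tempe: 10 × 6 = 60
  M1–Ithaca: 20 × 4 = 80
  M2–Tempe: 60 × 4 = 240
Total = 60 + 80 + 240 = 380.
(Supply check: M1 ships 30; M2 ships 60.)

380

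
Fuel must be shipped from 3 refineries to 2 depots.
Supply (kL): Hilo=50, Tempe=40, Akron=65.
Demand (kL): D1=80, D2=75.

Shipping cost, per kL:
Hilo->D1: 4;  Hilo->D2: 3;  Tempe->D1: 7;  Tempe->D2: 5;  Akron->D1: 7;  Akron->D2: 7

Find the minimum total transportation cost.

One minimum-cost allocation:
  Hilo->D1: 15 × 4 = 60
  Hilo->D2: 35 × 3 = 105
  Tempe->D2: 40 × 5 = 200
  Akron->D1: 65 × 7 = 455
Total = 60 + 105 + 200 + 455 = 820.
(Supply check: Hilo ships 50; Tempe ships 40; Akron ships 65.)

820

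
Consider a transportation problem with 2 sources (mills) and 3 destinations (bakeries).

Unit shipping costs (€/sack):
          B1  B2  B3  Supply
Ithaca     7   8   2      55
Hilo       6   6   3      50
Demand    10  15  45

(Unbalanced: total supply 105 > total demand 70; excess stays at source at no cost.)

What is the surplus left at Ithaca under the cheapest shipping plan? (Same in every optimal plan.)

10

An optimal plan:
  Ithaca–B3: 45 × €2 = €90
  Hilo–B1: 10 × €6 = €60
  Hilo–B2: 15 × €6 = €90
Total cost = €240.
Ithaca ships 45 of its 55, leaving 10.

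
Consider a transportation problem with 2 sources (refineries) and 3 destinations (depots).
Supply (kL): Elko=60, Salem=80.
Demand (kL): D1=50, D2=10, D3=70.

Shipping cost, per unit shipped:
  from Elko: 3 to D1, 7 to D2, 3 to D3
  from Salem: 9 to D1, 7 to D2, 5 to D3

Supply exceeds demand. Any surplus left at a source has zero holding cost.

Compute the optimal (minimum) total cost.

550

One minimum-cost allocation:
  Elko–D1: 50 × 3 = 150
  Elko–D3: 10 × 3 = 30
  Salem–D2: 10 × 7 = 70
  Salem–D3: 60 × 5 = 300
Total = 150 + 30 + 70 + 300 = 550.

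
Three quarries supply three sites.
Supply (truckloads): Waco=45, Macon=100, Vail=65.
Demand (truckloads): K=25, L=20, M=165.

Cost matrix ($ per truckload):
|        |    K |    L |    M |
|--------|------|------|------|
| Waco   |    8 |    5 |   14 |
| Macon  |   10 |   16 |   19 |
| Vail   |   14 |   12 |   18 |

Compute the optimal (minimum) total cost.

3295

Optimal allocation:
  Waco->L: 20 × $5 = $100
  Waco->M: 25 × $14 = $350
  Macon->K: 25 × $10 = $250
  Macon->M: 75 × $19 = $1425
  Vail->M: 65 × $18 = $1170
Total = 100 + 350 + 250 + 1425 + 1170 = $3295.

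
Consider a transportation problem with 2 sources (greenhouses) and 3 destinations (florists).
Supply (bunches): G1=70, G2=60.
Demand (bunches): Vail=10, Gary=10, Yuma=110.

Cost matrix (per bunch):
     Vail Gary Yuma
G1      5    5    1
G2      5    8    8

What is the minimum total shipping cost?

520

One minimum-cost allocation:
  G1->Yuma: 70 × 1 = 70
  G2->Vail: 10 × 5 = 50
  G2->Gary: 10 × 8 = 80
  G2->Yuma: 40 × 8 = 320
Total = 70 + 50 + 80 + 320 = 520.
(Supply check: G1 ships 70; G2 ships 60.)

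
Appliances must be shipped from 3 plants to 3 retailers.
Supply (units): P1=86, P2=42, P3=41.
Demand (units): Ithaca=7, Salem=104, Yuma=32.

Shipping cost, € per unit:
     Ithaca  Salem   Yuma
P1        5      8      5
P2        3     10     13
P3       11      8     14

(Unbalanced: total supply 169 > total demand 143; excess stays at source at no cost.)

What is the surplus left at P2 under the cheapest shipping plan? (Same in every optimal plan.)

26

An optimal plan:
  P1 to Salem: 54 × €8 = €432
  P1 to Yuma: 32 × €5 = €160
  P2 to Ithaca: 7 × €3 = €21
  P2 to Salem: 9 × €10 = €90
  P3 to Salem: 41 × €8 = €328
Total cost = €1031.
P2 ships 16 of its 42, leaving 26.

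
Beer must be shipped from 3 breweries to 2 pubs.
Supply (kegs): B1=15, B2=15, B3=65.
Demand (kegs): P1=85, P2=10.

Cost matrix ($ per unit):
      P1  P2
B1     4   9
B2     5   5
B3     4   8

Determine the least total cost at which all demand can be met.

395

Optimal allocation:
  B1→P1: 15 × $4 = $60
  B2→P1: 5 × $5 = $25
  B2→P2: 10 × $5 = $50
  B3→P1: 65 × $4 = $260
Total = 60 + 25 + 50 + 260 = $395.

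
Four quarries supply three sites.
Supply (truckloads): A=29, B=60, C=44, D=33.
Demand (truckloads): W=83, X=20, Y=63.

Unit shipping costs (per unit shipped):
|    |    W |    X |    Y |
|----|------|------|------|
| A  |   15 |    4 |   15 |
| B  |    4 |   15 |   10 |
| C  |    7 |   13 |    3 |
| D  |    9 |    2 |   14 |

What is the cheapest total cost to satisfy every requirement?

924

Optimal allocation:
  A–X: 10 × 4 = 40
  A–Y: 19 × 15 = 285
  B–W: 60 × 4 = 240
  C–Y: 44 × 3 = 132
  D–W: 23 × 9 = 207
  D–X: 10 × 2 = 20
Total = 40 + 285 + 240 + 132 + 207 + 20 = 924.
(Supply check: A ships 29; B ships 60; C ships 44; D ships 33.)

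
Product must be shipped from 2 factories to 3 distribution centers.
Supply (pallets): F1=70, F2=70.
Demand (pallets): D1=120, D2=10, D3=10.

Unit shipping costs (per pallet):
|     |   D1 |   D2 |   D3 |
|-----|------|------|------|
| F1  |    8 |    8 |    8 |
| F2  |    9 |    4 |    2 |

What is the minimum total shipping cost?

An optimal shipping plan:
  F1–D1: 70 pallets
  F2–D1: 50 pallets
  F2–D2: 10 pallets
  F2–D3: 10 pallets
Total cost = 1070.
(Supply check: F1 ships 70; F2 ships 70.)

1070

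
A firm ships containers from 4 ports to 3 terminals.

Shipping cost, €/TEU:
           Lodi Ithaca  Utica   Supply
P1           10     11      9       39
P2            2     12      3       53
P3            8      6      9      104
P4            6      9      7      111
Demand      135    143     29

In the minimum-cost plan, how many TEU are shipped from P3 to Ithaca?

The minimum-cost plan:
  P1 to Ithaca: 39 × €11 = €429
  P2 to Lodi: 53 × €2 = €106
  P3 to Ithaca: 104 × €6 = €624
  P4 to Lodi: 82 × €6 = €492
  P4 to Utica: 29 × €7 = €203
Total cost = €1854.
So P3→Ithaca carries 104 TEU.

104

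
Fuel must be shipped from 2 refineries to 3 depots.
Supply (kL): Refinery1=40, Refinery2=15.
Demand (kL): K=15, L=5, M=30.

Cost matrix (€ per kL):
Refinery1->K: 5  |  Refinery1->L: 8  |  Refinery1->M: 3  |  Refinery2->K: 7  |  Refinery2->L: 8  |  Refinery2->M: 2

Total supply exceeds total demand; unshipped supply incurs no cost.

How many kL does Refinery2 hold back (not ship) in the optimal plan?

0

An optimal plan:
  Refinery1->K: 15 × €5 = €75
  Refinery1->L: 5 × €8 = €40
  Refinery1->M: 15 × €3 = €45
  Refinery2->M: 15 × €2 = €30
Total cost = €190.
Refinery2 ships 15 of its 15, leaving 0.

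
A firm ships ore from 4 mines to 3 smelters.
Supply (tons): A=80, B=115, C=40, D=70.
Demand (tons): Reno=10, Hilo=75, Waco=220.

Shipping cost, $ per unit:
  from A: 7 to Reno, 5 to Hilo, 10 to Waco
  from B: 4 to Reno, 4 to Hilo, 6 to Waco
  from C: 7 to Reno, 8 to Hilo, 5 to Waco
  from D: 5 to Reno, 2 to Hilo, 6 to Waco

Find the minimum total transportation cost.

1710

One minimum-cost allocation:
  A->Reno: 5 tons
  A->Hilo: 75 tons
  B->Reno: 5 tons
  B->Waco: 110 tons
  C->Waco: 40 tons
  D->Waco: 70 tons
Total cost = $1710.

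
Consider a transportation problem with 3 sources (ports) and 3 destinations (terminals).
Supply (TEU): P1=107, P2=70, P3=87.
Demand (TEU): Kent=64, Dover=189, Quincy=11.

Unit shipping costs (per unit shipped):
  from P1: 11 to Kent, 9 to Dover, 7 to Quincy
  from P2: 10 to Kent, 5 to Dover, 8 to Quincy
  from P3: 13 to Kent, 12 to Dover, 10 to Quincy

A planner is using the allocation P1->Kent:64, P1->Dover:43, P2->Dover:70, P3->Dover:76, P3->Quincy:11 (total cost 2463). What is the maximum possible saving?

64

Current plan cost = 64·11 + 43·9 + 70·5 + 76·12 + 11·10 = 2463.
Optimal plan:
  P1→Dover: 96 TEU
  P1→Quincy: 11 TEU
  P2→Dover: 70 TEU
  P3→Kent: 64 TEU
  P3→Dover: 23 TEU
Optimal cost = 2399.
Saving = 2463 − 2399 = 64.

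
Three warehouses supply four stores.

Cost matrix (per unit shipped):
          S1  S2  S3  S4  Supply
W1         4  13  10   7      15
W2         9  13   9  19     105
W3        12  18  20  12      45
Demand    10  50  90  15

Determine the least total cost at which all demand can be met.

Optimal allocation:
  W1 to S1: 10 × 4 = 40
  W1 to S2: 5 × 13 = 65
  W2 to S2: 15 × 13 = 195
  W2 to S3: 90 × 9 = 810
  W3 to S2: 30 × 18 = 540
  W3 to S4: 15 × 12 = 180
Total = 40 + 65 + 195 + 810 + 540 + 180 = 1830.

1830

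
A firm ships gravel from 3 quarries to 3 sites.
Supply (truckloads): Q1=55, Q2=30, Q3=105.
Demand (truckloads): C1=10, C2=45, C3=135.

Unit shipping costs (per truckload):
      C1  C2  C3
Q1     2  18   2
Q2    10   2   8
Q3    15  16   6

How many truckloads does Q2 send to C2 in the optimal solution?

30

Optimal shipments:
  Q1→C1: 10 × 2 = 20
  Q1→C3: 45 × 2 = 90
  Q2→C2: 30 × 2 = 60
  Q3→C2: 15 × 16 = 240
  Q3→C3: 90 × 6 = 540
Total cost = 950.
So Q2→C2 carries 30 truckloads.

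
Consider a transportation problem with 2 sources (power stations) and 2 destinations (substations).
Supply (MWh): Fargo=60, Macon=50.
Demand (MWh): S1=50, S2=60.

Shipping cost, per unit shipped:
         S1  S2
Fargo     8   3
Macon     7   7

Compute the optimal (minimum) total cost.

530

An optimal shipping plan:
  Fargo→S2: 60 MWh
  Macon→S1: 50 MWh
Total cost = 530.
(Supply check: Fargo ships 60; Macon ships 50.)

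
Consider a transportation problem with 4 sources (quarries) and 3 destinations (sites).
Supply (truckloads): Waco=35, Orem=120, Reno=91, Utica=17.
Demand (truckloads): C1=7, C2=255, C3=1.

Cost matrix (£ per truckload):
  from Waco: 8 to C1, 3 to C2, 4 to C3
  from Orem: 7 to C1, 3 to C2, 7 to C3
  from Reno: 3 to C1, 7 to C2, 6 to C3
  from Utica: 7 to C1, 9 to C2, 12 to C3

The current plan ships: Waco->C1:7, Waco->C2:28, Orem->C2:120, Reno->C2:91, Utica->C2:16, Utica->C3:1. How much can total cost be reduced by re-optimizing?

67

Current plan cost = 7·8 + 28·3 + 120·3 + 91·7 + 16·9 + 1·12 = £1293.
Optimal plan:
  Waco to C2: 35 × £3 = £105
  Orem to C2: 120 × £3 = £360
  Reno to C1: 7 × £3 = £21
  Reno to C2: 83 × £7 = £581
  Reno to C3: 1 × £6 = £6
  Utica to C2: 17 × £9 = £153
Optimal cost = £1226.
Saving = 1293 − 1226 = £67.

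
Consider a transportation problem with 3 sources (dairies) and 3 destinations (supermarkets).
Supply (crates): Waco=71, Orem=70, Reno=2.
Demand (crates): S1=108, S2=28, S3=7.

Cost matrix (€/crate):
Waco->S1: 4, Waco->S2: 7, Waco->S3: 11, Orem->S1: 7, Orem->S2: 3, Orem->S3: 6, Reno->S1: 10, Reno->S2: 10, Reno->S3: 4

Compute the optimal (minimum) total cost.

A cheapest plan:
  Waco to S1: 71 × €4 = €284
  Orem to S1: 37 × €7 = €259
  Orem to S2: 28 × €3 = €84
  Orem to S3: 5 × €6 = €30
  Reno to S3: 2 × €4 = €8
Total = 284 + 259 + 84 + 30 + 8 = €665.
(Supply check: Waco ships 71; Orem ships 70; Reno ships 2.)

665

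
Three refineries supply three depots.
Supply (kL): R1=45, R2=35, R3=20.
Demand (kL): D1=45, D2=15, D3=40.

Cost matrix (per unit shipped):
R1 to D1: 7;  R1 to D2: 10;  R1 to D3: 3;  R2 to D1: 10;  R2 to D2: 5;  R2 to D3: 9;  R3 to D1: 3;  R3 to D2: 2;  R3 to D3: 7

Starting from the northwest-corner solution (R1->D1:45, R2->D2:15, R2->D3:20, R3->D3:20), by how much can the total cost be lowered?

220

Current plan cost = 45·7 + 15·5 + 20·9 + 20·7 = 710.
Optimal plan:
  R1→D1: 5 × 7 = 35
  R1→D3: 40 × 3 = 120
  R2→D1: 20 × 10 = 200
  R2→D2: 15 × 5 = 75
  R3→D1: 20 × 3 = 60
Optimal cost = 490.
Saving = 710 − 490 = 220.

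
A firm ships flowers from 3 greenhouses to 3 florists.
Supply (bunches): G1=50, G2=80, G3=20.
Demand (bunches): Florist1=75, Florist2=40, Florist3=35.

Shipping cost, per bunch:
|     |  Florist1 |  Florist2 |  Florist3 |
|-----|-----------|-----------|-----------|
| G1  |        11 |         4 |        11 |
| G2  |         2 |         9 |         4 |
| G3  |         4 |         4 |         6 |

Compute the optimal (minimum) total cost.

One minimum-cost allocation:
  G1 to Florist2: 40 × 4 = 160
  G1 to Florist3: 10 × 11 = 110
  G2 to Florist1: 55 × 2 = 110
  G2 to Florist3: 25 × 4 = 100
  G3 to Florist1: 20 × 4 = 80
Total = 160 + 110 + 110 + 100 + 80 = 560.
(Supply check: G1 ships 50; G2 ships 80; G3 ships 20.)

560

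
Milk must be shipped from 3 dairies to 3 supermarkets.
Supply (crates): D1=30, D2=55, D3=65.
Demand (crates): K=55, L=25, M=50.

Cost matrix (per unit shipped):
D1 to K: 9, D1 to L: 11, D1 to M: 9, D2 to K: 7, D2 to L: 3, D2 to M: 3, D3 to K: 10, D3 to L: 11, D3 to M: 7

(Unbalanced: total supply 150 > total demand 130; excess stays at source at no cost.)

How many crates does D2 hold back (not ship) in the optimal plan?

0

Minimum-cost shipments:
  D1→K: 30 × 9 = 270
  D2→L: 25 × 3 = 75
  D2→M: 30 × 3 = 90
  D3→K: 25 × 10 = 250
  D3→M: 20 × 7 = 140
Total cost = 825.
D2 ships 55 of its 55, leaving 0.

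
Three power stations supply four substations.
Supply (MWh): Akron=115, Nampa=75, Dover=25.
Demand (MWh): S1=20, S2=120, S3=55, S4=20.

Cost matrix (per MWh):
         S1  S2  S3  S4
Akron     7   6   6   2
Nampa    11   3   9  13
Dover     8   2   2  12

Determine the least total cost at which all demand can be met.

905

An optimal shipping plan:
  Akron to S1: 20 MWh
  Akron to S2: 45 MWh
  Akron to S3: 30 MWh
  Akron to S4: 20 MWh
  Nampa to S2: 75 MWh
  Dover to S3: 25 MWh
Total cost = 905.
(Supply check: Akron ships 115; Nampa ships 75; Dover ships 25.)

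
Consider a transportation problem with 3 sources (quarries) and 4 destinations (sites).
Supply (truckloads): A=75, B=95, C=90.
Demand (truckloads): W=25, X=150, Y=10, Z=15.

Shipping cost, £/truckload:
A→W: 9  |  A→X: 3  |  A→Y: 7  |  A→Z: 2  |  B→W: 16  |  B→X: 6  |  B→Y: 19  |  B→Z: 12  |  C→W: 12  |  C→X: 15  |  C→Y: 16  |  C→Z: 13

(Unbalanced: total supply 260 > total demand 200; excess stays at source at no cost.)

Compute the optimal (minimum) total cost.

An optimal shipping plan:
  A to X: 55 × £3 = £165
  A to Y: 5 × £7 = £35
  A to Z: 15 × £2 = £30
  B to X: 95 × £6 = £570
  C to W: 25 × £12 = £300
  C to Y: 5 × £16 = £80
Total = 165 + 35 + 30 + 570 + 300 + 80 = £1180.

1180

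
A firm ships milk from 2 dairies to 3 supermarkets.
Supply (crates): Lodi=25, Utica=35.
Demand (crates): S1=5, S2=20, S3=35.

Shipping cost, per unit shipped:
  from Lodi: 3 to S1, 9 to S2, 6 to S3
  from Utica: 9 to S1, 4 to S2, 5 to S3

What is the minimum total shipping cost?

290

One minimum-cost allocation:
  Lodi→S1: 5 × 3 = 15
  Lodi→S3: 20 × 6 = 120
  Utica→S2: 20 × 4 = 80
  Utica→S3: 15 × 5 = 75
Total = 15 + 120 + 80 + 75 = 290.
(Supply check: Lodi ships 25; Utica ships 35.)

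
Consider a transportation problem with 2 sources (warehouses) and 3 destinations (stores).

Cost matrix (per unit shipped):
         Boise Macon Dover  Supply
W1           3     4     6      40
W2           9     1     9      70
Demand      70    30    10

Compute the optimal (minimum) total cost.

510

One minimum-cost allocation:
  W1 to Boise: 40 × 3 = 120
  W2 to Boise: 30 × 9 = 270
  W2 to Macon: 30 × 1 = 30
  W2 to Dover: 10 × 9 = 90
Total = 120 + 270 + 30 + 90 = 510.
(Supply check: W1 ships 40; W2 ships 70.)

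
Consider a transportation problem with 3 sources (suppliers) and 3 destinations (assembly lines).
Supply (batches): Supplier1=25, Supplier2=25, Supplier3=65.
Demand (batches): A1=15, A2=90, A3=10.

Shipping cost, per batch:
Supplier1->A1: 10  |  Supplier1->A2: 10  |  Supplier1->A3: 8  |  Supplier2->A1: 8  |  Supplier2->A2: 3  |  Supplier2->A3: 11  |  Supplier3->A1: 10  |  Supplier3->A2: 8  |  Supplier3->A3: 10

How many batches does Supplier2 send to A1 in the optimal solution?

The minimum-cost plan:
  Supplier1 to A1: 15 × 10 = 150
  Supplier1 to A3: 10 × 8 = 80
  Supplier2 to A2: 25 × 3 = 75
  Supplier3 to A2: 65 × 8 = 520
Total cost = 825.
The route Supplier2→A1 is not used.

0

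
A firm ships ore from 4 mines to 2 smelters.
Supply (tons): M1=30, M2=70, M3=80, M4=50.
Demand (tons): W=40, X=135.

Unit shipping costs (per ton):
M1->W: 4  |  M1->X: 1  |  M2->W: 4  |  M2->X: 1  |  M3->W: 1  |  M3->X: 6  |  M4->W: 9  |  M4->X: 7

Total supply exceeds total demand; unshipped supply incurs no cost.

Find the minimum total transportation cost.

350

Optimal allocation:
  M1–X: 30 tons
  M2–X: 70 tons
  M3–W: 40 tons
  M3–X: 35 tons
Total cost = 350.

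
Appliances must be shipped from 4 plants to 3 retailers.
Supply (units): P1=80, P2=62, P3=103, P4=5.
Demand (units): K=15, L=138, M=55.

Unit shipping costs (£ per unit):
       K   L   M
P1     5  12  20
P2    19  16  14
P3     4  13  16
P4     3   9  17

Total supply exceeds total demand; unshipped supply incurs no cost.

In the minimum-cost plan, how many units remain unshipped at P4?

An optimal plan:
  P1->L: 80 × £12 = £960
  P2->M: 55 × £14 = £770
  P3->K: 15 × £4 = £60
  P3->L: 53 × £13 = £689
  P4->L: 5 × £9 = £45
Total cost = £2524.
P4 ships 5 of its 5, leaving 0.

0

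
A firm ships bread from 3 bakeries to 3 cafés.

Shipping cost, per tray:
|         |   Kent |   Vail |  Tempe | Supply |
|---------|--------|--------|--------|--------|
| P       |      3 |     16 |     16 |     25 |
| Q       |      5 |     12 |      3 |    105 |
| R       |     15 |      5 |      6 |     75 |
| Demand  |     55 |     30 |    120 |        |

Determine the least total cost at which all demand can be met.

870

Optimal allocation:
  P to Kent: 25 × 3 = 75
  Q to Kent: 30 × 5 = 150
  Q to Tempe: 75 × 3 = 225
  R to Vail: 30 × 5 = 150
  R to Tempe: 45 × 6 = 270
Total = 75 + 150 + 225 + 150 + 270 = 870.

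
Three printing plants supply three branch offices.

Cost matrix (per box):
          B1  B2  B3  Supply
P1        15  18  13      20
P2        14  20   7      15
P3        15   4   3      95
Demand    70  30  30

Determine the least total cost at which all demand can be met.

One minimum-cost allocation:
  P1→B1: 20 × 15 = 300
  P2→B1: 15 × 14 = 210
  P3→B1: 35 × 15 = 525
  P3→B2: 30 × 4 = 120
  P3→B3: 30 × 3 = 90
Total = 300 + 210 + 525 + 120 + 90 = 1245.

1245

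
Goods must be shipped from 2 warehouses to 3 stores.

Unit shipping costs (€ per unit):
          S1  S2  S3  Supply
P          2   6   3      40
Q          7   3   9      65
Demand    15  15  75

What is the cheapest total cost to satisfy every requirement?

585

Optimal allocation:
  P to S3: 40 × €3 = €120
  Q to S1: 15 × €7 = €105
  Q to S2: 15 × €3 = €45
  Q to S3: 35 × €9 = €315
Total = 120 + 105 + 45 + 315 = €585.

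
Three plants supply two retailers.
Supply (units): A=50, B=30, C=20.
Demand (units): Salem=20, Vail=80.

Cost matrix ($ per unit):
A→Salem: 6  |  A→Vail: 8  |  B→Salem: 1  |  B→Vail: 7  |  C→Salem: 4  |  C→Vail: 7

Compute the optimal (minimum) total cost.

One minimum-cost allocation:
  A–Vail: 50 × $8 = $400
  B–Salem: 20 × $1 = $20
  B–Vail: 10 × $7 = $70
  C–Vail: 20 × $7 = $140
Total = 400 + 20 + 70 + 140 = $630.

630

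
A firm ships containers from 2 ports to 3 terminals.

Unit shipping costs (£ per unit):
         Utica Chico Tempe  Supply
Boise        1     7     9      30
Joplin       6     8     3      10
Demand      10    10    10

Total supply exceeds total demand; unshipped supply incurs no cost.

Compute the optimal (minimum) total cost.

Optimal allocation:
  Boise->Utica: 10 × £1 = £10
  Boise->Chico: 10 × £7 = £70
  Joplin->Tempe: 10 × £3 = £30
Total = 10 + 70 + 30 = £110.

110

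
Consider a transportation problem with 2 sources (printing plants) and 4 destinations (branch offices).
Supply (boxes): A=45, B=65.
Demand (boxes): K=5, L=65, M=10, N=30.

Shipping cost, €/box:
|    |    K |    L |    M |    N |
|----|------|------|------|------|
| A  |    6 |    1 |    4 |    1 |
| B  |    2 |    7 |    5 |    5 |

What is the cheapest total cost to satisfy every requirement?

An optimal shipping plan:
  A→L: 45 × €1 = €45
  B→K: 5 × €2 = €10
  B→L: 20 × €7 = €140
  B→M: 10 × €5 = €50
  B→N: 30 × €5 = €150
Total = 45 + 10 + 140 + 50 + 150 = €395.

395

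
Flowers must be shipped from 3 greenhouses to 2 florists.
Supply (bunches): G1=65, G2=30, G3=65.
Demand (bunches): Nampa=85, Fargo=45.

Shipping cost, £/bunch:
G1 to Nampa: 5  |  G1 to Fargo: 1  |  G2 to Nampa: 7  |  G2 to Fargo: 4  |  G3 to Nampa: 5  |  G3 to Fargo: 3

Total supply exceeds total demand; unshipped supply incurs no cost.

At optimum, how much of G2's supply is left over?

Minimum-cost shipments:
  G1–Nampa: 20 × £5 = £100
  G1–Fargo: 45 × £1 = £45
  G3–Nampa: 65 × £5 = £325
Total cost = £470.
G2 ships 0 of its 30, leaving 30.

30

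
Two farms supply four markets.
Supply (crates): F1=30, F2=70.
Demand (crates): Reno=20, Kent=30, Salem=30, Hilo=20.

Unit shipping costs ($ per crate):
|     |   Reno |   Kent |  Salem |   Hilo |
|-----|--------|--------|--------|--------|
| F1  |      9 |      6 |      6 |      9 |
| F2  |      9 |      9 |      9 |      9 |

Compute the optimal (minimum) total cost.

A cheapest plan:
  F1 to Kent: 30 crates
  F2 to Reno: 20 crates
  F2 to Salem: 30 crates
  F2 to Hilo: 20 crates
Total cost = $810.
(Supply check: F1 ships 30; F2 ships 70.)

810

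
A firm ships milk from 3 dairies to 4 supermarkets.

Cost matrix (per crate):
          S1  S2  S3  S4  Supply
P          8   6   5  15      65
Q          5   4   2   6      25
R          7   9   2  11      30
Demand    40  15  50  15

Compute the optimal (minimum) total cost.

630

A cheapest plan:
  P→S1: 30 × 8 = 240
  P→S2: 15 × 6 = 90
  P→S3: 20 × 5 = 100
  Q→S1: 10 × 5 = 50
  Q→S4: 15 × 6 = 90
  R→S3: 30 × 2 = 60
Total = 240 + 90 + 100 + 50 + 90 + 60 = 630.
(Supply check: P ships 65; Q ships 25; R ships 30.)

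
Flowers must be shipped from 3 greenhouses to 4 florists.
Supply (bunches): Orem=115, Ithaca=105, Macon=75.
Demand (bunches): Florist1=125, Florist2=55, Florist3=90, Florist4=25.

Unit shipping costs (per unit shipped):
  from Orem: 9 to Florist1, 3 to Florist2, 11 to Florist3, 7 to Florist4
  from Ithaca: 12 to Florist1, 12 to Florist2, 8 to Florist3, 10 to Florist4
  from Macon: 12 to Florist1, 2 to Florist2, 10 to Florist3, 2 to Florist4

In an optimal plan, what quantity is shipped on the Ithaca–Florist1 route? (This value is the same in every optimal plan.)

15

Optimal shipments:
  Orem->Florist1: 110 × 9 = 990
  Orem->Florist2: 5 × 3 = 15
  Ithaca->Florist1: 15 × 12 = 180
  Ithaca->Florist3: 90 × 8 = 720
  Macon->Florist2: 50 × 2 = 100
  Macon->Florist4: 25 × 2 = 50
Total cost = 2055.
So Ithaca→Florist1 carries 15 bunches.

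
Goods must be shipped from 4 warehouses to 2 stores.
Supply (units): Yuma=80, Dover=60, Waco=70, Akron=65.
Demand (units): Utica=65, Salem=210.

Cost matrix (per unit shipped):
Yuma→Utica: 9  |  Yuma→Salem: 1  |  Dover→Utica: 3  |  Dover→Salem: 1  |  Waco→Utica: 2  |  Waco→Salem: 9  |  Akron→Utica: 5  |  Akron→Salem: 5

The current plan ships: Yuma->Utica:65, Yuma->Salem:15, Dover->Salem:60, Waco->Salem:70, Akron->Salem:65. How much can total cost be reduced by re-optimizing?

Current plan cost = 65·9 + 15·1 + 60·1 + 70·9 + 65·5 = 1615.
Optimal plan:
  Yuma to Salem: 80 × 1 = 80
  Dover to Salem: 60 × 1 = 60
  Waco to Utica: 65 × 2 = 130
  Waco to Salem: 5 × 9 = 45
  Akron to Salem: 65 × 5 = 325
Optimal cost = 640.
Saving = 1615 − 640 = 975.

975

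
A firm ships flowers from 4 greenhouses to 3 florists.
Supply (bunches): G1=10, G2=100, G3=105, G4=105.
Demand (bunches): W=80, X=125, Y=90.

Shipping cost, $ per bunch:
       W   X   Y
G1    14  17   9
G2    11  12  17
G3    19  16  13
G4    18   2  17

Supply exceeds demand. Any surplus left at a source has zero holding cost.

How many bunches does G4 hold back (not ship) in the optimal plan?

0

An optimal plan:
  G1->Y: 10 × $9 = $90
  G2->W: 80 × $11 = $880
  G2->X: 20 × $12 = $240
  G3->Y: 80 × $13 = $1040
  G4->X: 105 × $2 = $210
Total cost = $2460.
G4 ships 105 of its 105, leaving 0.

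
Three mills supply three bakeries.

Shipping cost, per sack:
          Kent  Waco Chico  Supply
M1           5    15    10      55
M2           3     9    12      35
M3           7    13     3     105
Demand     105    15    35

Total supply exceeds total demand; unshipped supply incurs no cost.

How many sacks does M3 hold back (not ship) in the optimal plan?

Minimum-cost shipments:
  M1→Kent: 55 sacks
  M2→Kent: 20 sacks
  M2→Waco: 15 sacks
  M3→Kent: 30 sacks
  M3→Chico: 35 sacks
Total cost = 785.
M3 ships 65 of its 105, leaving 40.

40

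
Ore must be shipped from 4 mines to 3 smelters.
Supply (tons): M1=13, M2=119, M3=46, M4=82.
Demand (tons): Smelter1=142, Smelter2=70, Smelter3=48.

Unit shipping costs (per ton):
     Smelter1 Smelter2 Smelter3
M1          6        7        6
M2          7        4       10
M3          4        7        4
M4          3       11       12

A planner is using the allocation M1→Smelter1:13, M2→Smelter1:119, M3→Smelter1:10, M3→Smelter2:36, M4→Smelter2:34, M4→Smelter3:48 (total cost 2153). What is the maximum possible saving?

Current plan cost = 13·6 + 119·7 + 10·4 + 36·7 + 34·11 + 48·12 = 2153.
Optimal plan:
  M1–Smelter3: 13 × 6 = 78
  M2–Smelter1: 49 × 7 = 343
  M2–Smelter2: 70 × 4 = 280
  M3–Smelter1: 11 × 4 = 44
  M3–Smelter3: 35 × 4 = 140
  M4–Smelter1: 82 × 3 = 246
Optimal cost = 1131.
Saving = 2153 − 1131 = 1022.

1022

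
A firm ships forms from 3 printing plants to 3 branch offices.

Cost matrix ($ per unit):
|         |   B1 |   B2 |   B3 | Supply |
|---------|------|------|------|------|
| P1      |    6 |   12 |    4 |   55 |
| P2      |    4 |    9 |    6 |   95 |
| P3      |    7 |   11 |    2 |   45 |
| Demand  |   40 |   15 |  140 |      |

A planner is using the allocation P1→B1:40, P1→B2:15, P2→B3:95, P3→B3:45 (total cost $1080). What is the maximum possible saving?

235

Current plan cost = 40·6 + 15·12 + 95·6 + 45·2 = $1080.
Optimal plan:
  P1->B3: 55 × $4 = $220
  P2->B1: 40 × $4 = $160
  P2->B2: 15 × $9 = $135
  P2->B3: 40 × $6 = $240
  P3->B3: 45 × $2 = $90
Optimal cost = $845.
Saving = 1080 − 845 = $235.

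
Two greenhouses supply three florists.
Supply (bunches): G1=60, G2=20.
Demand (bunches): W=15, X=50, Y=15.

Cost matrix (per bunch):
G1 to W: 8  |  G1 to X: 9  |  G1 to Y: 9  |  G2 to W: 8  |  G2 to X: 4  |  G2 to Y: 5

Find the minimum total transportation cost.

605

One minimum-cost allocation:
  G1->W: 15 bunches
  G1->X: 30 bunches
  G1->Y: 15 bunches
  G2->X: 20 bunches
Total cost = 605.
(Supply check: G1 ships 60; G2 ships 20.)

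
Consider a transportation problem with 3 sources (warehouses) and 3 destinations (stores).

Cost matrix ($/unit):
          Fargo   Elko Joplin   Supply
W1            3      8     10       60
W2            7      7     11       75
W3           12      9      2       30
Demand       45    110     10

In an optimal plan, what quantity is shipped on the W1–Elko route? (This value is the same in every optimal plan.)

15

Optimal shipments:
  W1 to Fargo: 45 × $3 = $135
  W1 to Elko: 15 × $8 = $120
  W2 to Elko: 75 × $7 = $525
  W3 to Elko: 20 × $9 = $180
  W3 to Joplin: 10 × $2 = $20
Total cost = $980.
So W1→Elko carries 15 units.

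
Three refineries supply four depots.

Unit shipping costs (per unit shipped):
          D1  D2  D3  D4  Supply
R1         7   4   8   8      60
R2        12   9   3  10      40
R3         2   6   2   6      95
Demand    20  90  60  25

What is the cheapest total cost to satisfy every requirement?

770

One minimum-cost allocation:
  R1 to D2: 60 × 4 = 240
  R2 to D3: 40 × 3 = 120
  R3 to D1: 20 × 2 = 40
  R3 to D2: 30 × 6 = 180
  R3 to D3: 20 × 2 = 40
  R3 to D4: 25 × 6 = 150
Total = 240 + 120 + 40 + 180 + 40 + 150 = 770.
(Supply check: R1 ships 60; R2 ships 40; R3 ships 95.)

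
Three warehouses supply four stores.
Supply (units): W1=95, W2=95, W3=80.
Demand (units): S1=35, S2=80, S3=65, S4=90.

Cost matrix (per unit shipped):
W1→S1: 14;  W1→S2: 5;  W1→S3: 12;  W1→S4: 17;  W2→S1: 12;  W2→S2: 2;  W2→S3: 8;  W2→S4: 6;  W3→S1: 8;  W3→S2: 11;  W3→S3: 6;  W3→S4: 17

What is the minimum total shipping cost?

An optimal shipping plan:
  W1 to S2: 80 × 5 = 400
  W1 to S3: 15 × 12 = 180
  W2 to S3: 5 × 8 = 40
  W2 to S4: 90 × 6 = 540
  W3 to S1: 35 × 8 = 280
  W3 to S3: 45 × 6 = 270
Total = 400 + 180 + 40 + 540 + 280 + 270 = 1710.
(Supply check: W1 ships 95; W2 ships 95; W3 ships 80.)

1710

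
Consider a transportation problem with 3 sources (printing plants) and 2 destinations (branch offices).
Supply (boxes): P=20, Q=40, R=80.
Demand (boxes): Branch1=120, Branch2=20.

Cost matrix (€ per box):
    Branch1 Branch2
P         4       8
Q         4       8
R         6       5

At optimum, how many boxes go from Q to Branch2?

The minimum-cost plan:
  P–Branch1: 20 × €4 = €80
  Q–Branch1: 40 × €4 = €160
  R–Branch1: 60 × €6 = €360
  R–Branch2: 20 × €5 = €100
Total cost = €700.
The route Q→Branch2 is not used.

0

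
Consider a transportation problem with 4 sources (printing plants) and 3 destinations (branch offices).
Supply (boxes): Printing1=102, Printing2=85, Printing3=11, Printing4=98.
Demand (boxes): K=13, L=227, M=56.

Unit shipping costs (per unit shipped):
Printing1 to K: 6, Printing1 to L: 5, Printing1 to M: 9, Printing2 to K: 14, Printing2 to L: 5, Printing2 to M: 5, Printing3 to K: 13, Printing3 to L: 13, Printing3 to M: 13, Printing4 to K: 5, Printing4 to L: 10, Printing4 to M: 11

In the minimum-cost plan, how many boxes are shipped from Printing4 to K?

Solving gives:
  Printing1 to L: 102 boxes
  Printing2 to L: 29 boxes
  Printing2 to M: 56 boxes
  Printing3 to L: 11 boxes
  Printing4 to K: 13 boxes
  Printing4 to L: 85 boxes
Total cost = 1993.
So Printing4→K carries 13 boxes.

13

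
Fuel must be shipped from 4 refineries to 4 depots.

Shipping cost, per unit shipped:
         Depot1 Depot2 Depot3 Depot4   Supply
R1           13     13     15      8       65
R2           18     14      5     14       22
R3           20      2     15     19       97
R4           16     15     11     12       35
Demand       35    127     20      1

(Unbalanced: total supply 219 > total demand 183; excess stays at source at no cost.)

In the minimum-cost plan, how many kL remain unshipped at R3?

An optimal plan:
  R1–Depot1: 35 × 13 = 455
  R1–Depot2: 29 × 13 = 377
  R1–Depot4: 1 × 8 = 8
  R2–Depot2: 1 × 14 = 14
  R2–Depot3: 20 × 5 = 100
  R3–Depot2: 97 × 2 = 194
Total cost = 1148.
R3 ships 97 of its 97, leaving 0.

0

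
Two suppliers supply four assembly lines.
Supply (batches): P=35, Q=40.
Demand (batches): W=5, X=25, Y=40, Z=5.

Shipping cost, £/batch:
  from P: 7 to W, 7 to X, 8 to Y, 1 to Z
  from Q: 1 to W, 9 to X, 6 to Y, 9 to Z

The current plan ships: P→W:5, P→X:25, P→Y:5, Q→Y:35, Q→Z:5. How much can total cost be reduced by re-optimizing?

70

Current plan cost = 5·7 + 25·7 + 5·8 + 35·6 + 5·9 = £505.
Optimal plan:
  P–X: 25 batches
  P–Y: 5 batches
  P–Z: 5 batches
  Q–W: 5 batches
  Q–Y: 35 batches
Optimal cost = £435.
Saving = 505 − 435 = £70.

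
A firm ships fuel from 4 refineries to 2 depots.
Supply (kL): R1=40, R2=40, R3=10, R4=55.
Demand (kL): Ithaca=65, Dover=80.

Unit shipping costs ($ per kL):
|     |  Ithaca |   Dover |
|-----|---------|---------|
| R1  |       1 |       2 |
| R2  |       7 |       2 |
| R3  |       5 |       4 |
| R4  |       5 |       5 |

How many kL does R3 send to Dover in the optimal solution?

The minimum-cost plan:
  R1->Ithaca: 40 kL
  R2->Dover: 40 kL
  R3->Dover: 10 kL
  R4->Ithaca: 25 kL
  R4->Dover: 30 kL
Total cost = $435.
So R3→Dover carries 10 kL.

10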